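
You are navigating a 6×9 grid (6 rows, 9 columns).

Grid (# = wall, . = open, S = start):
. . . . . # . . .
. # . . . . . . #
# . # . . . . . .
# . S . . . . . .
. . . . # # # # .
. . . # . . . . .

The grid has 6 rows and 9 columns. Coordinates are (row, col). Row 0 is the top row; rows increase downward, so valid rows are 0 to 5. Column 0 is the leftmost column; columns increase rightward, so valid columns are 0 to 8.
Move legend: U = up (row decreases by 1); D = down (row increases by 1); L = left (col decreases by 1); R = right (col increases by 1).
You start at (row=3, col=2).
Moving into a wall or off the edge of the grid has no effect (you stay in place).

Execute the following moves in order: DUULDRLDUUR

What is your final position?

Start: (row=3, col=2)
  D (down): (row=3, col=2) -> (row=4, col=2)
  U (up): (row=4, col=2) -> (row=3, col=2)
  U (up): blocked, stay at (row=3, col=2)
  L (left): (row=3, col=2) -> (row=3, col=1)
  D (down): (row=3, col=1) -> (row=4, col=1)
  R (right): (row=4, col=1) -> (row=4, col=2)
  L (left): (row=4, col=2) -> (row=4, col=1)
  D (down): (row=4, col=1) -> (row=5, col=1)
  U (up): (row=5, col=1) -> (row=4, col=1)
  U (up): (row=4, col=1) -> (row=3, col=1)
  R (right): (row=3, col=1) -> (row=3, col=2)
Final: (row=3, col=2)

Answer: Final position: (row=3, col=2)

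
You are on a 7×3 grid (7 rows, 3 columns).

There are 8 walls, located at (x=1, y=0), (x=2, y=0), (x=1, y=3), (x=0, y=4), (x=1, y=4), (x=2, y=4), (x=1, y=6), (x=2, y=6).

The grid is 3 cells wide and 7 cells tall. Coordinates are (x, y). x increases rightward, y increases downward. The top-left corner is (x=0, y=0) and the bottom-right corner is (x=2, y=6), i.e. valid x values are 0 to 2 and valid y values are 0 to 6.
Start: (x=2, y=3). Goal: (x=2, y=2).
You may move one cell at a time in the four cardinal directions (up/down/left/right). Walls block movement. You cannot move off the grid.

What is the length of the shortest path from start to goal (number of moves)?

Answer: Shortest path length: 1

Derivation:
BFS from (x=2, y=3) until reaching (x=2, y=2):
  Distance 0: (x=2, y=3)
  Distance 1: (x=2, y=2)  <- goal reached here
One shortest path (1 moves): (x=2, y=3) -> (x=2, y=2)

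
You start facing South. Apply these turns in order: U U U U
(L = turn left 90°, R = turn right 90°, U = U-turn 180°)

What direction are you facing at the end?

Answer: Final heading: South

Derivation:
Start: South
  U (U-turn (180°)) -> North
  U (U-turn (180°)) -> South
  U (U-turn (180°)) -> North
  U (U-turn (180°)) -> South
Final: South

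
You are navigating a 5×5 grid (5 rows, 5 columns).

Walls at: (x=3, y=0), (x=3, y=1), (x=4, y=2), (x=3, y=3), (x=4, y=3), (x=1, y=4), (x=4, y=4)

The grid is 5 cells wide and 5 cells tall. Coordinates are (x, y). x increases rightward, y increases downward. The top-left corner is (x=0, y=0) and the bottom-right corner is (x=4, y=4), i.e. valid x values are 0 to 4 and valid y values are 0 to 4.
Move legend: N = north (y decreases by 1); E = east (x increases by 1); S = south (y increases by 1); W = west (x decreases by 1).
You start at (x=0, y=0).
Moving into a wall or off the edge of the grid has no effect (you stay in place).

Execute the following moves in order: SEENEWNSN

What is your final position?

Start: (x=0, y=0)
  S (south): (x=0, y=0) -> (x=0, y=1)
  E (east): (x=0, y=1) -> (x=1, y=1)
  E (east): (x=1, y=1) -> (x=2, y=1)
  N (north): (x=2, y=1) -> (x=2, y=0)
  E (east): blocked, stay at (x=2, y=0)
  W (west): (x=2, y=0) -> (x=1, y=0)
  N (north): blocked, stay at (x=1, y=0)
  S (south): (x=1, y=0) -> (x=1, y=1)
  N (north): (x=1, y=1) -> (x=1, y=0)
Final: (x=1, y=0)

Answer: Final position: (x=1, y=0)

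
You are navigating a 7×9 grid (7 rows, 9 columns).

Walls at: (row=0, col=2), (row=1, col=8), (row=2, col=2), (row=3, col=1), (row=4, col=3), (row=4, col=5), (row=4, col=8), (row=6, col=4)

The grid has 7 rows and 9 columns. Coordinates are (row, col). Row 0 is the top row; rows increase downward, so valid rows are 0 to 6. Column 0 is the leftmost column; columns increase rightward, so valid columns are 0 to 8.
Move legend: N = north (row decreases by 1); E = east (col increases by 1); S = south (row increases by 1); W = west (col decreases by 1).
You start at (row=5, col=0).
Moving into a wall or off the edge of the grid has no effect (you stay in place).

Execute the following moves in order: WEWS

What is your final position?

Start: (row=5, col=0)
  W (west): blocked, stay at (row=5, col=0)
  E (east): (row=5, col=0) -> (row=5, col=1)
  W (west): (row=5, col=1) -> (row=5, col=0)
  S (south): (row=5, col=0) -> (row=6, col=0)
Final: (row=6, col=0)

Answer: Final position: (row=6, col=0)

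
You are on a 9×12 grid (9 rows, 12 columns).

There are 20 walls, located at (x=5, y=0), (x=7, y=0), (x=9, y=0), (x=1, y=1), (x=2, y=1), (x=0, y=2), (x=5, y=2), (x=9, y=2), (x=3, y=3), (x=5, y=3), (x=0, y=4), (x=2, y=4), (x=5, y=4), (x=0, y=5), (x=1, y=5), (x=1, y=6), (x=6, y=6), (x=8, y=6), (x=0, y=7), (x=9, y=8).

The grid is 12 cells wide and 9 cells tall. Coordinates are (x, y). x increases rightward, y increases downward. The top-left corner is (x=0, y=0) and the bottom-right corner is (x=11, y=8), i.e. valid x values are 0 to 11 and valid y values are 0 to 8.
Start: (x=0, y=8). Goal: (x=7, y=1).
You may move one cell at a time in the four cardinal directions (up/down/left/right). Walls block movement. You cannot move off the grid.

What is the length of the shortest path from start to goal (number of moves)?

BFS from (x=0, y=8) until reaching (x=7, y=1):
  Distance 0: (x=0, y=8)
  Distance 1: (x=1, y=8)
  Distance 2: (x=1, y=7), (x=2, y=8)
  Distance 3: (x=2, y=7), (x=3, y=8)
  Distance 4: (x=2, y=6), (x=3, y=7), (x=4, y=8)
  Distance 5: (x=2, y=5), (x=3, y=6), (x=4, y=7), (x=5, y=8)
  Distance 6: (x=3, y=5), (x=4, y=6), (x=5, y=7), (x=6, y=8)
  Distance 7: (x=3, y=4), (x=4, y=5), (x=5, y=6), (x=6, y=7), (x=7, y=8)
  Distance 8: (x=4, y=4), (x=5, y=5), (x=7, y=7), (x=8, y=8)
  Distance 9: (x=4, y=3), (x=6, y=5), (x=7, y=6), (x=8, y=7)
  Distance 10: (x=4, y=2), (x=6, y=4), (x=7, y=5), (x=9, y=7)
  Distance 11: (x=4, y=1), (x=3, y=2), (x=6, y=3), (x=7, y=4), (x=8, y=5), (x=9, y=6), (x=10, y=7)
  Distance 12: (x=4, y=0), (x=3, y=1), (x=5, y=1), (x=2, y=2), (x=6, y=2), (x=7, y=3), (x=8, y=4), (x=9, y=5), (x=10, y=6), (x=11, y=7), (x=10, y=8)
  Distance 13: (x=3, y=0), (x=6, y=1), (x=1, y=2), (x=7, y=2), (x=2, y=3), (x=8, y=3), (x=9, y=4), (x=10, y=5), (x=11, y=6), (x=11, y=8)
  Distance 14: (x=2, y=0), (x=6, y=0), (x=7, y=1), (x=8, y=2), (x=1, y=3), (x=9, y=3), (x=10, y=4), (x=11, y=5)  <- goal reached here
One shortest path (14 moves): (x=0, y=8) -> (x=1, y=8) -> (x=2, y=8) -> (x=3, y=8) -> (x=4, y=8) -> (x=5, y=8) -> (x=6, y=8) -> (x=7, y=8) -> (x=7, y=7) -> (x=7, y=6) -> (x=7, y=5) -> (x=7, y=4) -> (x=7, y=3) -> (x=7, y=2) -> (x=7, y=1)

Answer: Shortest path length: 14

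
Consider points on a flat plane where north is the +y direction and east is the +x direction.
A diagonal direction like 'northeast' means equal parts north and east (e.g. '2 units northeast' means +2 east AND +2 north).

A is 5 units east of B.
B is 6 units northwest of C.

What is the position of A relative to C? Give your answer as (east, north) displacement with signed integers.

Answer: A is at (east=-1, north=6) relative to C.

Derivation:
Place C at the origin (east=0, north=0).
  B is 6 units northwest of C: delta (east=-6, north=+6); B at (east=-6, north=6).
  A is 5 units east of B: delta (east=+5, north=+0); A at (east=-1, north=6).
Therefore A relative to C: (east=-1, north=6).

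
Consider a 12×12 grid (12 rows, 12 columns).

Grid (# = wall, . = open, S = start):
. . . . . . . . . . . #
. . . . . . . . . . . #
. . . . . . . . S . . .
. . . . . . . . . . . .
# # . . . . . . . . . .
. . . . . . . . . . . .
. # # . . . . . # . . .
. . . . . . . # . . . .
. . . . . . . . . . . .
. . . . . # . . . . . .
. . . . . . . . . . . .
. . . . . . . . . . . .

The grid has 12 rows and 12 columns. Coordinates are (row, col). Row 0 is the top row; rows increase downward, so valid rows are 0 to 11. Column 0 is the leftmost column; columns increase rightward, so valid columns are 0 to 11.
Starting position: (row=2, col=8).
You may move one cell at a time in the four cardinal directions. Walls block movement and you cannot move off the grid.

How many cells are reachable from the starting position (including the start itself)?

Answer: Reachable cells: 135

Derivation:
BFS flood-fill from (row=2, col=8):
  Distance 0: (row=2, col=8)
  Distance 1: (row=1, col=8), (row=2, col=7), (row=2, col=9), (row=3, col=8)
  Distance 2: (row=0, col=8), (row=1, col=7), (row=1, col=9), (row=2, col=6), (row=2, col=10), (row=3, col=7), (row=3, col=9), (row=4, col=8)
  Distance 3: (row=0, col=7), (row=0, col=9), (row=1, col=6), (row=1, col=10), (row=2, col=5), (row=2, col=11), (row=3, col=6), (row=3, col=10), (row=4, col=7), (row=4, col=9), (row=5, col=8)
  Distance 4: (row=0, col=6), (row=0, col=10), (row=1, col=5), (row=2, col=4), (row=3, col=5), (row=3, col=11), (row=4, col=6), (row=4, col=10), (row=5, col=7), (row=5, col=9)
  Distance 5: (row=0, col=5), (row=1, col=4), (row=2, col=3), (row=3, col=4), (row=4, col=5), (row=4, col=11), (row=5, col=6), (row=5, col=10), (row=6, col=7), (row=6, col=9)
  Distance 6: (row=0, col=4), (row=1, col=3), (row=2, col=2), (row=3, col=3), (row=4, col=4), (row=5, col=5), (row=5, col=11), (row=6, col=6), (row=6, col=10), (row=7, col=9)
  Distance 7: (row=0, col=3), (row=1, col=2), (row=2, col=1), (row=3, col=2), (row=4, col=3), (row=5, col=4), (row=6, col=5), (row=6, col=11), (row=7, col=6), (row=7, col=8), (row=7, col=10), (row=8, col=9)
  Distance 8: (row=0, col=2), (row=1, col=1), (row=2, col=0), (row=3, col=1), (row=4, col=2), (row=5, col=3), (row=6, col=4), (row=7, col=5), (row=7, col=11), (row=8, col=6), (row=8, col=8), (row=8, col=10), (row=9, col=9)
  Distance 9: (row=0, col=1), (row=1, col=0), (row=3, col=0), (row=5, col=2), (row=6, col=3), (row=7, col=4), (row=8, col=5), (row=8, col=7), (row=8, col=11), (row=9, col=6), (row=9, col=8), (row=9, col=10), (row=10, col=9)
  Distance 10: (row=0, col=0), (row=5, col=1), (row=7, col=3), (row=8, col=4), (row=9, col=7), (row=9, col=11), (row=10, col=6), (row=10, col=8), (row=10, col=10), (row=11, col=9)
  Distance 11: (row=5, col=0), (row=7, col=2), (row=8, col=3), (row=9, col=4), (row=10, col=5), (row=10, col=7), (row=10, col=11), (row=11, col=6), (row=11, col=8), (row=11, col=10)
  Distance 12: (row=6, col=0), (row=7, col=1), (row=8, col=2), (row=9, col=3), (row=10, col=4), (row=11, col=5), (row=11, col=7), (row=11, col=11)
  Distance 13: (row=7, col=0), (row=8, col=1), (row=9, col=2), (row=10, col=3), (row=11, col=4)
  Distance 14: (row=8, col=0), (row=9, col=1), (row=10, col=2), (row=11, col=3)
  Distance 15: (row=9, col=0), (row=10, col=1), (row=11, col=2)
  Distance 16: (row=10, col=0), (row=11, col=1)
  Distance 17: (row=11, col=0)
Total reachable: 135 (grid has 135 open cells total)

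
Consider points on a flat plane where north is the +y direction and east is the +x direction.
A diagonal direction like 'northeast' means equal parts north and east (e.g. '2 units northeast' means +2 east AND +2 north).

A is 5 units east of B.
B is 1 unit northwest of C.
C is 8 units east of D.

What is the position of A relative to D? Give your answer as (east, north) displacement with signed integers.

Place D at the origin (east=0, north=0).
  C is 8 units east of D: delta (east=+8, north=+0); C at (east=8, north=0).
  B is 1 unit northwest of C: delta (east=-1, north=+1); B at (east=7, north=1).
  A is 5 units east of B: delta (east=+5, north=+0); A at (east=12, north=1).
Therefore A relative to D: (east=12, north=1).

Answer: A is at (east=12, north=1) relative to D.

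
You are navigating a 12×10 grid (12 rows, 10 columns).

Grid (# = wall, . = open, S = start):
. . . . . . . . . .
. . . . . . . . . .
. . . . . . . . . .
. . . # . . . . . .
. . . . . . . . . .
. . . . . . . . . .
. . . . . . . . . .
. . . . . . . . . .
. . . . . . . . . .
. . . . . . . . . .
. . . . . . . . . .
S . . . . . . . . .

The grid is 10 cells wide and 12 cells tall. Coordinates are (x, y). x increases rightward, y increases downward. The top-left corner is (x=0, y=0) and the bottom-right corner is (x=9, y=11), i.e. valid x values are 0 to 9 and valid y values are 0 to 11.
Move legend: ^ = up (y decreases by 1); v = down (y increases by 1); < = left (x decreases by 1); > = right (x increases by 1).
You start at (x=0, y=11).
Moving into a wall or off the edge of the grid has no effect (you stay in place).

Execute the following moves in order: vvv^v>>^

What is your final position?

Answer: Final position: (x=2, y=10)

Derivation:
Start: (x=0, y=11)
  [×3]v (down): blocked, stay at (x=0, y=11)
  ^ (up): (x=0, y=11) -> (x=0, y=10)
  v (down): (x=0, y=10) -> (x=0, y=11)
  > (right): (x=0, y=11) -> (x=1, y=11)
  > (right): (x=1, y=11) -> (x=2, y=11)
  ^ (up): (x=2, y=11) -> (x=2, y=10)
Final: (x=2, y=10)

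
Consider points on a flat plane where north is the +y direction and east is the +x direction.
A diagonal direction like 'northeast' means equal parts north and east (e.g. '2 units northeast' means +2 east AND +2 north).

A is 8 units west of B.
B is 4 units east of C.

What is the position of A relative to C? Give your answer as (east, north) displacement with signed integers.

Place C at the origin (east=0, north=0).
  B is 4 units east of C: delta (east=+4, north=+0); B at (east=4, north=0).
  A is 8 units west of B: delta (east=-8, north=+0); A at (east=-4, north=0).
Therefore A relative to C: (east=-4, north=0).

Answer: A is at (east=-4, north=0) relative to C.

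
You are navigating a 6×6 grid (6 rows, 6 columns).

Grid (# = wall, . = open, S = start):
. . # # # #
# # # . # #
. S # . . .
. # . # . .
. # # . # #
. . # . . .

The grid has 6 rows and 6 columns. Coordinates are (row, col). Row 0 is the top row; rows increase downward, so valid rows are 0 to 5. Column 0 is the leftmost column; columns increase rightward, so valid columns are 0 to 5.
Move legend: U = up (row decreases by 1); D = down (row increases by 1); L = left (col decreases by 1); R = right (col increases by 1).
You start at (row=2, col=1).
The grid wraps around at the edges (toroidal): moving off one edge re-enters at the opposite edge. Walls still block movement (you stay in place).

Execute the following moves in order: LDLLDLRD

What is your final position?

Start: (row=2, col=1)
  L (left): (row=2, col=1) -> (row=2, col=0)
  D (down): (row=2, col=0) -> (row=3, col=0)
  L (left): (row=3, col=0) -> (row=3, col=5)
  L (left): (row=3, col=5) -> (row=3, col=4)
  D (down): blocked, stay at (row=3, col=4)
  L (left): blocked, stay at (row=3, col=4)
  R (right): (row=3, col=4) -> (row=3, col=5)
  D (down): blocked, stay at (row=3, col=5)
Final: (row=3, col=5)

Answer: Final position: (row=3, col=5)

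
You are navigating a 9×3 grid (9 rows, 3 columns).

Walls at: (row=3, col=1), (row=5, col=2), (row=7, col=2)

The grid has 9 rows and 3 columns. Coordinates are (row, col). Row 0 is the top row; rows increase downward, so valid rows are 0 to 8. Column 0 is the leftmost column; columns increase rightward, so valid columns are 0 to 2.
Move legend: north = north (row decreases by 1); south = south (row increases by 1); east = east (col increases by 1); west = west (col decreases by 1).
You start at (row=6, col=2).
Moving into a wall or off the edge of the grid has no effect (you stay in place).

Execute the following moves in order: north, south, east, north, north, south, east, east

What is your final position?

Answer: Final position: (row=6, col=2)

Derivation:
Start: (row=6, col=2)
  north (north): blocked, stay at (row=6, col=2)
  south (south): blocked, stay at (row=6, col=2)
  east (east): blocked, stay at (row=6, col=2)
  north (north): blocked, stay at (row=6, col=2)
  north (north): blocked, stay at (row=6, col=2)
  south (south): blocked, stay at (row=6, col=2)
  east (east): blocked, stay at (row=6, col=2)
  east (east): blocked, stay at (row=6, col=2)
Final: (row=6, col=2)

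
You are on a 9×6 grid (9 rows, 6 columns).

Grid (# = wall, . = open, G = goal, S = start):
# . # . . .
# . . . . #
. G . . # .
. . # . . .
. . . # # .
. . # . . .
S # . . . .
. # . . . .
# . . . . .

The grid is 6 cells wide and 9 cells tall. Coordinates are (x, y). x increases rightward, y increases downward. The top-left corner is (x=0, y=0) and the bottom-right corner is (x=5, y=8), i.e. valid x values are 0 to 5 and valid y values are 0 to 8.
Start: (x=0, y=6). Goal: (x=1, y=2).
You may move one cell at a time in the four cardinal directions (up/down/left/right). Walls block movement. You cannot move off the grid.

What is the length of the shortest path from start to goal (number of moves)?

BFS from (x=0, y=6) until reaching (x=1, y=2):
  Distance 0: (x=0, y=6)
  Distance 1: (x=0, y=5), (x=0, y=7)
  Distance 2: (x=0, y=4), (x=1, y=5)
  Distance 3: (x=0, y=3), (x=1, y=4)
  Distance 4: (x=0, y=2), (x=1, y=3), (x=2, y=4)
  Distance 5: (x=1, y=2)  <- goal reached here
One shortest path (5 moves): (x=0, y=6) -> (x=0, y=5) -> (x=1, y=5) -> (x=1, y=4) -> (x=1, y=3) -> (x=1, y=2)

Answer: Shortest path length: 5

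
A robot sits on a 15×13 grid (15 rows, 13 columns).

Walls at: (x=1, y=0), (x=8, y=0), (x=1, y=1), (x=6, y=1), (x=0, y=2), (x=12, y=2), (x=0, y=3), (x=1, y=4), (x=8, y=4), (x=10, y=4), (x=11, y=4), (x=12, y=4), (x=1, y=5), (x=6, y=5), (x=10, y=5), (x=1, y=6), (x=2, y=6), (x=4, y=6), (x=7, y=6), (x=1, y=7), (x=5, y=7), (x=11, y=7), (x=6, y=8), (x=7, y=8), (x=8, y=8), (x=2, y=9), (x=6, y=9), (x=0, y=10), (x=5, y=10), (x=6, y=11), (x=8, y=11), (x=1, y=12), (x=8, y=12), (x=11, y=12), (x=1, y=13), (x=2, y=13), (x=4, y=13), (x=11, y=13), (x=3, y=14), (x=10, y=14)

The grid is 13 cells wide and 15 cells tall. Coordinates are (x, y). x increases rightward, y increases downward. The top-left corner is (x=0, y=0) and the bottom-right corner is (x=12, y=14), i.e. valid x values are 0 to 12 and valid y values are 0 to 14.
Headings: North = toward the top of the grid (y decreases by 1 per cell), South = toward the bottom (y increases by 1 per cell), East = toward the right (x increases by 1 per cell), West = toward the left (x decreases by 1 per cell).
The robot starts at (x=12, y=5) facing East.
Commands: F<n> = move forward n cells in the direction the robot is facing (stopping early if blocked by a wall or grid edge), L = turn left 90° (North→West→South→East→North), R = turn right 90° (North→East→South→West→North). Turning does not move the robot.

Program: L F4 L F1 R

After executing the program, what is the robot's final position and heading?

Answer: Final position: (x=11, y=5), facing North

Derivation:
Start: (x=12, y=5), facing East
  L: turn left, now facing North
  F4: move forward 0/4 (blocked), now at (x=12, y=5)
  L: turn left, now facing West
  F1: move forward 1, now at (x=11, y=5)
  R: turn right, now facing North
Final: (x=11, y=5), facing North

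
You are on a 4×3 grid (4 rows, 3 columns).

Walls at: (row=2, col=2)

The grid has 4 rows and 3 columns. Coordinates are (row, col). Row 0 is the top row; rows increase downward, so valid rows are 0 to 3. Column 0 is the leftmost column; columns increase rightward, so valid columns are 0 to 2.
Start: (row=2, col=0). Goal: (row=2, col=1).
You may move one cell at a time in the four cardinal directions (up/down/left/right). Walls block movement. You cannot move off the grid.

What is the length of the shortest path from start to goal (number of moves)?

BFS from (row=2, col=0) until reaching (row=2, col=1):
  Distance 0: (row=2, col=0)
  Distance 1: (row=1, col=0), (row=2, col=1), (row=3, col=0)  <- goal reached here
One shortest path (1 moves): (row=2, col=0) -> (row=2, col=1)

Answer: Shortest path length: 1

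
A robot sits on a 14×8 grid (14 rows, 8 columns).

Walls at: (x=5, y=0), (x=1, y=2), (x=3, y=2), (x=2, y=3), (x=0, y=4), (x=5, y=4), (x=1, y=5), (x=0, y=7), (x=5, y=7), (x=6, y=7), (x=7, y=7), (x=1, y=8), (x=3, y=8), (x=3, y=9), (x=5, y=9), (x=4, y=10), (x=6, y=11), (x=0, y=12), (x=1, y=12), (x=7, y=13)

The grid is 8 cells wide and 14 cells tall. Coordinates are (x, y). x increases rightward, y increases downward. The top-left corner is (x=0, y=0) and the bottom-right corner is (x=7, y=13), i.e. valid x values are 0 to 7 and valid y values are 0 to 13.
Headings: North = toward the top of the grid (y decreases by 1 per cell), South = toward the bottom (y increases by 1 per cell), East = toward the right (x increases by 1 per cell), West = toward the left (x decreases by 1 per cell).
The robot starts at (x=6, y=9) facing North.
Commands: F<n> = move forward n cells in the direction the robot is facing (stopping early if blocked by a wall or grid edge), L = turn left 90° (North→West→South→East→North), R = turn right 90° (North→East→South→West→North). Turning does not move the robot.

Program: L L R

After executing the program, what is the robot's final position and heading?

Start: (x=6, y=9), facing North
  L: turn left, now facing West
  L: turn left, now facing South
  R: turn right, now facing West
Final: (x=6, y=9), facing West

Answer: Final position: (x=6, y=9), facing West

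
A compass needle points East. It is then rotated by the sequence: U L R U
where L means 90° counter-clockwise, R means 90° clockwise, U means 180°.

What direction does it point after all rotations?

Answer: Final heading: East

Derivation:
Start: East
  U (U-turn (180°)) -> West
  L (left (90° counter-clockwise)) -> South
  R (right (90° clockwise)) -> West
  U (U-turn (180°)) -> East
Final: East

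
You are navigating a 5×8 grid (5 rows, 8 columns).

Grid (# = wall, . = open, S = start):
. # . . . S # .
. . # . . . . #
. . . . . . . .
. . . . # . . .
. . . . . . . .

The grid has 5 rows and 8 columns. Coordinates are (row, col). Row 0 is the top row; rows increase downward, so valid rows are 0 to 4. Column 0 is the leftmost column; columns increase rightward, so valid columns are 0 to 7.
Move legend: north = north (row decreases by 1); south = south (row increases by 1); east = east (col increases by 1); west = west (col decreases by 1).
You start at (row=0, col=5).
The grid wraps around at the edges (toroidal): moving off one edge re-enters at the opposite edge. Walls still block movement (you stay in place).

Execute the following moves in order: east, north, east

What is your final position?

Answer: Final position: (row=4, col=6)

Derivation:
Start: (row=0, col=5)
  east (east): blocked, stay at (row=0, col=5)
  north (north): (row=0, col=5) -> (row=4, col=5)
  east (east): (row=4, col=5) -> (row=4, col=6)
Final: (row=4, col=6)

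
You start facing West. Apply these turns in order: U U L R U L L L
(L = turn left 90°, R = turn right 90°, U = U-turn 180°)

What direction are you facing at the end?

Start: West
  U (U-turn (180°)) -> East
  U (U-turn (180°)) -> West
  L (left (90° counter-clockwise)) -> South
  R (right (90° clockwise)) -> West
  U (U-turn (180°)) -> East
  L (left (90° counter-clockwise)) -> North
  L (left (90° counter-clockwise)) -> West
  L (left (90° counter-clockwise)) -> South
Final: South

Answer: Final heading: South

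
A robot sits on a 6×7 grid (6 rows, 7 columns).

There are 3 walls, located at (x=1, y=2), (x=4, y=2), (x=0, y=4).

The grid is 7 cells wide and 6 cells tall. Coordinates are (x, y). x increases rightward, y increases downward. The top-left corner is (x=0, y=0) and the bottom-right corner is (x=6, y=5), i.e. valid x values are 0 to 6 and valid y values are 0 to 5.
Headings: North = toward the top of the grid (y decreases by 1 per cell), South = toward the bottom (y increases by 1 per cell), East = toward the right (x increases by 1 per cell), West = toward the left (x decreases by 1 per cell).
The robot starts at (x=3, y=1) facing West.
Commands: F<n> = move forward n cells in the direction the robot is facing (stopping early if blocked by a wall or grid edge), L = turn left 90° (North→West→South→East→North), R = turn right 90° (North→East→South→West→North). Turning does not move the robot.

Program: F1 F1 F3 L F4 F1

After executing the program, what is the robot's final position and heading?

Start: (x=3, y=1), facing West
  F1: move forward 1, now at (x=2, y=1)
  F1: move forward 1, now at (x=1, y=1)
  F3: move forward 1/3 (blocked), now at (x=0, y=1)
  L: turn left, now facing South
  F4: move forward 2/4 (blocked), now at (x=0, y=3)
  F1: move forward 0/1 (blocked), now at (x=0, y=3)
Final: (x=0, y=3), facing South

Answer: Final position: (x=0, y=3), facing South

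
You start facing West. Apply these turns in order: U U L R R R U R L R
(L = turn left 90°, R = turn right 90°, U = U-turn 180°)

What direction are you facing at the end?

Start: West
  U (U-turn (180°)) -> East
  U (U-turn (180°)) -> West
  L (left (90° counter-clockwise)) -> South
  R (right (90° clockwise)) -> West
  R (right (90° clockwise)) -> North
  R (right (90° clockwise)) -> East
  U (U-turn (180°)) -> West
  R (right (90° clockwise)) -> North
  L (left (90° counter-clockwise)) -> West
  R (right (90° clockwise)) -> North
Final: North

Answer: Final heading: North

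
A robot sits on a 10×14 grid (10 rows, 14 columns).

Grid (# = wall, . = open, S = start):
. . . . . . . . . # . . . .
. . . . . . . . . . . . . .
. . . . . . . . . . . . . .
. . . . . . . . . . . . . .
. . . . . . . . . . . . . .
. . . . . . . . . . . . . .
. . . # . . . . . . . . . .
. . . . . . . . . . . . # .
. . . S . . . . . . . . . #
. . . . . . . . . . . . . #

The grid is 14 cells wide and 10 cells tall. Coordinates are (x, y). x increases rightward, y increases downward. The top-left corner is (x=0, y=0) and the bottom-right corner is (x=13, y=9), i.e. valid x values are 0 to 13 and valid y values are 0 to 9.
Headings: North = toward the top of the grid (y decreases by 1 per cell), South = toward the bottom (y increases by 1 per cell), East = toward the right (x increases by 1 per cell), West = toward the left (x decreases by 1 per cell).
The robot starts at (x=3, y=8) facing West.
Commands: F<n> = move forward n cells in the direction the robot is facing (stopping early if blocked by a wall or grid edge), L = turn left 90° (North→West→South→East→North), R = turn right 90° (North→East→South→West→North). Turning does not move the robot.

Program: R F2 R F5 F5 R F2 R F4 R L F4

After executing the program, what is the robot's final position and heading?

Start: (x=3, y=8), facing West
  R: turn right, now facing North
  F2: move forward 1/2 (blocked), now at (x=3, y=7)
  R: turn right, now facing East
  F5: move forward 5, now at (x=8, y=7)
  F5: move forward 3/5 (blocked), now at (x=11, y=7)
  R: turn right, now facing South
  F2: move forward 2, now at (x=11, y=9)
  R: turn right, now facing West
  F4: move forward 4, now at (x=7, y=9)
  R: turn right, now facing North
  L: turn left, now facing West
  F4: move forward 4, now at (x=3, y=9)
Final: (x=3, y=9), facing West

Answer: Final position: (x=3, y=9), facing West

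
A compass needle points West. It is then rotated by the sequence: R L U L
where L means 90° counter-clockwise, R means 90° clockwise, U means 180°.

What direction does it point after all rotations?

Start: West
  R (right (90° clockwise)) -> North
  L (left (90° counter-clockwise)) -> West
  U (U-turn (180°)) -> East
  L (left (90° counter-clockwise)) -> North
Final: North

Answer: Final heading: North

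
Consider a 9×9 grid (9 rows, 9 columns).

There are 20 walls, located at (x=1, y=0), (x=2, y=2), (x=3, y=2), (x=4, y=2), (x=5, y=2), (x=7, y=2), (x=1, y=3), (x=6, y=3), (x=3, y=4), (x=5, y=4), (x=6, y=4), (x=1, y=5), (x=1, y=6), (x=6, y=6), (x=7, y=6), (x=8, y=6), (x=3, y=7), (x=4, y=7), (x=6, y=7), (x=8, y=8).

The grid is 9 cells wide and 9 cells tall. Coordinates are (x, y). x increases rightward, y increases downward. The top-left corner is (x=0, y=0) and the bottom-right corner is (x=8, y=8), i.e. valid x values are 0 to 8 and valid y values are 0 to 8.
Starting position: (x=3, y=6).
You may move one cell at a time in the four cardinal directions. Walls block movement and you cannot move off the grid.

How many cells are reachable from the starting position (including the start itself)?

BFS flood-fill from (x=3, y=6):
  Distance 0: (x=3, y=6)
  Distance 1: (x=3, y=5), (x=2, y=6), (x=4, y=6)
  Distance 2: (x=2, y=5), (x=4, y=5), (x=5, y=6), (x=2, y=7)
  Distance 3: (x=2, y=4), (x=4, y=4), (x=5, y=5), (x=1, y=7), (x=5, y=7), (x=2, y=8)
  Distance 4: (x=2, y=3), (x=4, y=3), (x=1, y=4), (x=6, y=5), (x=0, y=7), (x=1, y=8), (x=3, y=8), (x=5, y=8)
  Distance 5: (x=3, y=3), (x=5, y=3), (x=0, y=4), (x=7, y=5), (x=0, y=6), (x=0, y=8), (x=4, y=8), (x=6, y=8)
  Distance 6: (x=0, y=3), (x=7, y=4), (x=0, y=5), (x=8, y=5), (x=7, y=8)
  Distance 7: (x=0, y=2), (x=7, y=3), (x=8, y=4), (x=7, y=7)
  Distance 8: (x=0, y=1), (x=1, y=2), (x=8, y=3), (x=8, y=7)
  Distance 9: (x=0, y=0), (x=1, y=1), (x=8, y=2)
  Distance 10: (x=2, y=1), (x=8, y=1)
  Distance 11: (x=2, y=0), (x=8, y=0), (x=3, y=1), (x=7, y=1)
  Distance 12: (x=3, y=0), (x=7, y=0), (x=4, y=1), (x=6, y=1)
  Distance 13: (x=4, y=0), (x=6, y=0), (x=5, y=1), (x=6, y=2)
  Distance 14: (x=5, y=0)
Total reachable: 61 (grid has 61 open cells total)

Answer: Reachable cells: 61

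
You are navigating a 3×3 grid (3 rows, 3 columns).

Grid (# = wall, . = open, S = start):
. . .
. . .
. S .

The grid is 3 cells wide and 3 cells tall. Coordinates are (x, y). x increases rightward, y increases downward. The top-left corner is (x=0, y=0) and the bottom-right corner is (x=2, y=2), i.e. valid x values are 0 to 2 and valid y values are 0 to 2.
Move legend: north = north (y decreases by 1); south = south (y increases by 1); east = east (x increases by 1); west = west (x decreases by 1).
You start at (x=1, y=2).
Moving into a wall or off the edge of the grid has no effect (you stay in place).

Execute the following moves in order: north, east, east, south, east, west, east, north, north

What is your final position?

Start: (x=1, y=2)
  north (north): (x=1, y=2) -> (x=1, y=1)
  east (east): (x=1, y=1) -> (x=2, y=1)
  east (east): blocked, stay at (x=2, y=1)
  south (south): (x=2, y=1) -> (x=2, y=2)
  east (east): blocked, stay at (x=2, y=2)
  west (west): (x=2, y=2) -> (x=1, y=2)
  east (east): (x=1, y=2) -> (x=2, y=2)
  north (north): (x=2, y=2) -> (x=2, y=1)
  north (north): (x=2, y=1) -> (x=2, y=0)
Final: (x=2, y=0)

Answer: Final position: (x=2, y=0)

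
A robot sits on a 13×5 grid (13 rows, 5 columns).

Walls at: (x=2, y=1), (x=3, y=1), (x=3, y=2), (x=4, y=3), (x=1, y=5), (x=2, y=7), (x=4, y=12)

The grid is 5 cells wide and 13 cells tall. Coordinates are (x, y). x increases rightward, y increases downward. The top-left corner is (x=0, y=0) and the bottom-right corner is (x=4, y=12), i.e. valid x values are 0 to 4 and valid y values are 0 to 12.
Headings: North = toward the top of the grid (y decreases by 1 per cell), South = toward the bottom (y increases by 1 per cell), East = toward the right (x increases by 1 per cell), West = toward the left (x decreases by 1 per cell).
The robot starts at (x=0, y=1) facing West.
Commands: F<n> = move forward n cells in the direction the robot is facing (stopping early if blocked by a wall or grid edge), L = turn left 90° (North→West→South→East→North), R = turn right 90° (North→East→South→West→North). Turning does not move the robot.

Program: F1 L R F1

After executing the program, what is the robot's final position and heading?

Answer: Final position: (x=0, y=1), facing West

Derivation:
Start: (x=0, y=1), facing West
  F1: move forward 0/1 (blocked), now at (x=0, y=1)
  L: turn left, now facing South
  R: turn right, now facing West
  F1: move forward 0/1 (blocked), now at (x=0, y=1)
Final: (x=0, y=1), facing West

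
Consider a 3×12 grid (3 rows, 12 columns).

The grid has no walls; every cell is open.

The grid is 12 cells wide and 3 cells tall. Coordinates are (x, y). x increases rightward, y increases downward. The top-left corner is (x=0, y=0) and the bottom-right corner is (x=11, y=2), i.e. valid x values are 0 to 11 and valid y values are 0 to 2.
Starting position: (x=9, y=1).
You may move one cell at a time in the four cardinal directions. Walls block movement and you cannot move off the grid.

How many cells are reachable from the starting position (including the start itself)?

BFS flood-fill from (x=9, y=1):
  Distance 0: (x=9, y=1)
  Distance 1: (x=9, y=0), (x=8, y=1), (x=10, y=1), (x=9, y=2)
  Distance 2: (x=8, y=0), (x=10, y=0), (x=7, y=1), (x=11, y=1), (x=8, y=2), (x=10, y=2)
  Distance 3: (x=7, y=0), (x=11, y=0), (x=6, y=1), (x=7, y=2), (x=11, y=2)
  Distance 4: (x=6, y=0), (x=5, y=1), (x=6, y=2)
  Distance 5: (x=5, y=0), (x=4, y=1), (x=5, y=2)
  Distance 6: (x=4, y=0), (x=3, y=1), (x=4, y=2)
  Distance 7: (x=3, y=0), (x=2, y=1), (x=3, y=2)
  Distance 8: (x=2, y=0), (x=1, y=1), (x=2, y=2)
  Distance 9: (x=1, y=0), (x=0, y=1), (x=1, y=2)
  Distance 10: (x=0, y=0), (x=0, y=2)
Total reachable: 36 (grid has 36 open cells total)

Answer: Reachable cells: 36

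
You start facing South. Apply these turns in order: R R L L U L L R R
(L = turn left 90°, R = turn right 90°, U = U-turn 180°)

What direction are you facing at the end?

Start: South
  R (right (90° clockwise)) -> West
  R (right (90° clockwise)) -> North
  L (left (90° counter-clockwise)) -> West
  L (left (90° counter-clockwise)) -> South
  U (U-turn (180°)) -> North
  L (left (90° counter-clockwise)) -> West
  L (left (90° counter-clockwise)) -> South
  R (right (90° clockwise)) -> West
  R (right (90° clockwise)) -> North
Final: North

Answer: Final heading: North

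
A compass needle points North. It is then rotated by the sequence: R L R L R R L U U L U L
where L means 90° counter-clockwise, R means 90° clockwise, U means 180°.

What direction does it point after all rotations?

Answer: Final heading: East

Derivation:
Start: North
  R (right (90° clockwise)) -> East
  L (left (90° counter-clockwise)) -> North
  R (right (90° clockwise)) -> East
  L (left (90° counter-clockwise)) -> North
  R (right (90° clockwise)) -> East
  R (right (90° clockwise)) -> South
  L (left (90° counter-clockwise)) -> East
  U (U-turn (180°)) -> West
  U (U-turn (180°)) -> East
  L (left (90° counter-clockwise)) -> North
  U (U-turn (180°)) -> South
  L (left (90° counter-clockwise)) -> East
Final: East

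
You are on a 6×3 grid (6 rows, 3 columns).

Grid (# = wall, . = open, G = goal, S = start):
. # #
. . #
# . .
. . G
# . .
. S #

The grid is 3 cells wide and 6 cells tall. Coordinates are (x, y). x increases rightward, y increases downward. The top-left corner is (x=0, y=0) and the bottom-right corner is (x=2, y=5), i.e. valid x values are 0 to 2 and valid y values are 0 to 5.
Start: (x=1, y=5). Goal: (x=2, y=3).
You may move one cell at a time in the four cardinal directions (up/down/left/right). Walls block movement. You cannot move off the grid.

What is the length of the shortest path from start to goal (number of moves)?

BFS from (x=1, y=5) until reaching (x=2, y=3):
  Distance 0: (x=1, y=5)
  Distance 1: (x=1, y=4), (x=0, y=5)
  Distance 2: (x=1, y=3), (x=2, y=4)
  Distance 3: (x=1, y=2), (x=0, y=3), (x=2, y=3)  <- goal reached here
One shortest path (3 moves): (x=1, y=5) -> (x=1, y=4) -> (x=2, y=4) -> (x=2, y=3)

Answer: Shortest path length: 3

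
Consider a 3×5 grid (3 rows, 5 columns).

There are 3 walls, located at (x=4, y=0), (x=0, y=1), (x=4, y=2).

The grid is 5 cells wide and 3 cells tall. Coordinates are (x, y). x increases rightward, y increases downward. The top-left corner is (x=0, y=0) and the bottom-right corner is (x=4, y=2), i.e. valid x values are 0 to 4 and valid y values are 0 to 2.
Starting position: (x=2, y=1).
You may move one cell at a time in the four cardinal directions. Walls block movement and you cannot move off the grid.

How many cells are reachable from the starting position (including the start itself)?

BFS flood-fill from (x=2, y=1):
  Distance 0: (x=2, y=1)
  Distance 1: (x=2, y=0), (x=1, y=1), (x=3, y=1), (x=2, y=2)
  Distance 2: (x=1, y=0), (x=3, y=0), (x=4, y=1), (x=1, y=2), (x=3, y=2)
  Distance 3: (x=0, y=0), (x=0, y=2)
Total reachable: 12 (grid has 12 open cells total)

Answer: Reachable cells: 12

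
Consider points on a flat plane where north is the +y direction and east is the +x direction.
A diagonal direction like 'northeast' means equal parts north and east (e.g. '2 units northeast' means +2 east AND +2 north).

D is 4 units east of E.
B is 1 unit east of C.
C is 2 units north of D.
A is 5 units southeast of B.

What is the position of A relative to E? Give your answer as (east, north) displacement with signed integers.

Answer: A is at (east=10, north=-3) relative to E.

Derivation:
Place E at the origin (east=0, north=0).
  D is 4 units east of E: delta (east=+4, north=+0); D at (east=4, north=0).
  C is 2 units north of D: delta (east=+0, north=+2); C at (east=4, north=2).
  B is 1 unit east of C: delta (east=+1, north=+0); B at (east=5, north=2).
  A is 5 units southeast of B: delta (east=+5, north=-5); A at (east=10, north=-3).
Therefore A relative to E: (east=10, north=-3).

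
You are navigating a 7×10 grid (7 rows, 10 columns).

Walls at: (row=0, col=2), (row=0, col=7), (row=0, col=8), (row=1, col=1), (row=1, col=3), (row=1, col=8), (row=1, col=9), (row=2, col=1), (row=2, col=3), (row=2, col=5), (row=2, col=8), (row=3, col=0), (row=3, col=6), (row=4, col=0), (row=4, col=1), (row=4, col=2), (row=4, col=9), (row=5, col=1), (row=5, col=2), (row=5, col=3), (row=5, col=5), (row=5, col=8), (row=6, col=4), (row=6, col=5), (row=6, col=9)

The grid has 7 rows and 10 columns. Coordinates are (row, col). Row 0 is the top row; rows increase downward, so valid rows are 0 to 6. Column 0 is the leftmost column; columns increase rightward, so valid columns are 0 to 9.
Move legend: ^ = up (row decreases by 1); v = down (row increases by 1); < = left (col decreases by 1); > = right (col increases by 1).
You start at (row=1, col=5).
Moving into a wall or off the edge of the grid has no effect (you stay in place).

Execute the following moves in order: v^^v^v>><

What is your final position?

Answer: Final position: (row=1, col=6)

Derivation:
Start: (row=1, col=5)
  v (down): blocked, stay at (row=1, col=5)
  ^ (up): (row=1, col=5) -> (row=0, col=5)
  ^ (up): blocked, stay at (row=0, col=5)
  v (down): (row=0, col=5) -> (row=1, col=5)
  ^ (up): (row=1, col=5) -> (row=0, col=5)
  v (down): (row=0, col=5) -> (row=1, col=5)
  > (right): (row=1, col=5) -> (row=1, col=6)
  > (right): (row=1, col=6) -> (row=1, col=7)
  < (left): (row=1, col=7) -> (row=1, col=6)
Final: (row=1, col=6)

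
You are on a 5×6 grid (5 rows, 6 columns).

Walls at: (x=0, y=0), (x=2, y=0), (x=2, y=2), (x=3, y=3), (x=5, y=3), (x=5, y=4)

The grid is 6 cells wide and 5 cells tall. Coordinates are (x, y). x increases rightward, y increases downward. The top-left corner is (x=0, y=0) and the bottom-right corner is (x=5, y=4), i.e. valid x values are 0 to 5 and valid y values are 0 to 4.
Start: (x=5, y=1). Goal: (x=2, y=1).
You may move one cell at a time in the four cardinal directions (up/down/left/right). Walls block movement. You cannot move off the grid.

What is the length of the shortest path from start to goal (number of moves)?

Answer: Shortest path length: 3

Derivation:
BFS from (x=5, y=1) until reaching (x=2, y=1):
  Distance 0: (x=5, y=1)
  Distance 1: (x=5, y=0), (x=4, y=1), (x=5, y=2)
  Distance 2: (x=4, y=0), (x=3, y=1), (x=4, y=2)
  Distance 3: (x=3, y=0), (x=2, y=1), (x=3, y=2), (x=4, y=3)  <- goal reached here
One shortest path (3 moves): (x=5, y=1) -> (x=4, y=1) -> (x=3, y=1) -> (x=2, y=1)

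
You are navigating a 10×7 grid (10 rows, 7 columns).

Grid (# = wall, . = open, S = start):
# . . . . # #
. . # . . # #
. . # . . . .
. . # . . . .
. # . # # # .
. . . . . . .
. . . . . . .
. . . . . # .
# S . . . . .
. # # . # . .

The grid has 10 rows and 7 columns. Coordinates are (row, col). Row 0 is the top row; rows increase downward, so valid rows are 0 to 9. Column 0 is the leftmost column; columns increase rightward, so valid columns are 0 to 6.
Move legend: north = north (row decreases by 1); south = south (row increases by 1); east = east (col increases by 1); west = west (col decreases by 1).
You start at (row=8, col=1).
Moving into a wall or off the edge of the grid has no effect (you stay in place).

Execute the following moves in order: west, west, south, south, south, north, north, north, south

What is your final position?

Start: (row=8, col=1)
  west (west): blocked, stay at (row=8, col=1)
  west (west): blocked, stay at (row=8, col=1)
  [×3]south (south): blocked, stay at (row=8, col=1)
  north (north): (row=8, col=1) -> (row=7, col=1)
  north (north): (row=7, col=1) -> (row=6, col=1)
  north (north): (row=6, col=1) -> (row=5, col=1)
  south (south): (row=5, col=1) -> (row=6, col=1)
Final: (row=6, col=1)

Answer: Final position: (row=6, col=1)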